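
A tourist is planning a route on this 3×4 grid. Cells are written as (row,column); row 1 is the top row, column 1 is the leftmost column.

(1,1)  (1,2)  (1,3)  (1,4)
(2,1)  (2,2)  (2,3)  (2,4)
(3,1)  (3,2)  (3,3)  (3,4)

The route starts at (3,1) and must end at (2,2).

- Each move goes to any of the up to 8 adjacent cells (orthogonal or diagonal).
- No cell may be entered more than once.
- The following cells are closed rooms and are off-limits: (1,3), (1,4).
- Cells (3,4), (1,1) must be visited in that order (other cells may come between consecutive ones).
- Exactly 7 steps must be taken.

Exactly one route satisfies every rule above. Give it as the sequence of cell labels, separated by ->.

The waypoints must appear in the order (3,4), (1,1), with no cell reused.
Route from (3,1): right 3 to (3,4), up-left 2 to (1,2), left 1 to (1,1), down-right 1 to (2,2) — 7 moves in all.
Check: order respected ((3,4) at step 3, (1,1) at step 6); 7 moves as required.

(3,1) -> (3,2) -> (3,3) -> (3,4) -> (2,3) -> (1,2) -> (1,1) -> (2,2)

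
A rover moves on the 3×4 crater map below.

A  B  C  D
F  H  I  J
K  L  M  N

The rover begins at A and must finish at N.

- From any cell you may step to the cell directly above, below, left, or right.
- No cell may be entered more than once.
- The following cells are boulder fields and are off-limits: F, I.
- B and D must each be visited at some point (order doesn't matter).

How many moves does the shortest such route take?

Any route passes through B and D in some order between A and N. Summing Manhattan distances along each leg and taking the cheapest ordering (A → B → D → N) gives a lower bound of 1 + 2 + 2 = 5 moves.
A route of 5 moves achieves this: A → B → C → D → J → N.
Since 5 matches the lower bound, it is optimal.

5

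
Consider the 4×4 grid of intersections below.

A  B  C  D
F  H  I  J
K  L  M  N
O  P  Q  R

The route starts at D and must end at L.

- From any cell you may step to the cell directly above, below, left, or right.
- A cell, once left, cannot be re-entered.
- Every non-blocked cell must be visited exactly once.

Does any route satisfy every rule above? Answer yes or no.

no

Colour the cells like a checkerboard: each orthogonal step flips colour, so a Hamiltonian route alternates colours. Here there are 8 cells of one colour and 8 of the other, with start on the same colour as the goal — the counts and endpoints can't be arranged into an alternating sequence of length 16, so no Hamiltonian route exists.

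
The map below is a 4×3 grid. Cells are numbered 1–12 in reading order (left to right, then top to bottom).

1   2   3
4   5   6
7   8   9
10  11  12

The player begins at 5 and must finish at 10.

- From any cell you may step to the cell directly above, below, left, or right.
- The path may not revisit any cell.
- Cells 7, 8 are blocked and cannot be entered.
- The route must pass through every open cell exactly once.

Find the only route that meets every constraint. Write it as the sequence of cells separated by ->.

Need to visit all 10 open cells exactly once, starting at 5 and ending at 10.
Cell 4 has only two open neighbours (1 and 5), so the path must pass straight through it: one of those is the cell it's entered from and the other is where it exits.
Route from 5: left to 4, up to 1, 2× right (reaching 3), 3× down (reaching 12), 2× left (reaching 10) — 9 moves in all.
Check: all 10 open cells covered.

5 -> 4 -> 1 -> 2 -> 3 -> 6 -> 9 -> 12 -> 11 -> 10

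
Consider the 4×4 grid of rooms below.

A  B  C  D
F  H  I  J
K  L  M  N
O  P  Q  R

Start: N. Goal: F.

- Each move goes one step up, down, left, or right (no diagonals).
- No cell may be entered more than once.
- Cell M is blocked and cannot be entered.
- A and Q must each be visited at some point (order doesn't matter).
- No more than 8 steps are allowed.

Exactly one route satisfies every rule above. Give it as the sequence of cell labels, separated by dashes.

N - R - Q - P - L - H - B - A - F

The 8-move cap with required stops at A, Q leaves no slack for detours.
Route from N: down to R, 2× left (reaching P), 3× up (reaching B), left to A, down to F — 8 moves in all.
Check: all required cells visited; 8 ≤ 8 moves.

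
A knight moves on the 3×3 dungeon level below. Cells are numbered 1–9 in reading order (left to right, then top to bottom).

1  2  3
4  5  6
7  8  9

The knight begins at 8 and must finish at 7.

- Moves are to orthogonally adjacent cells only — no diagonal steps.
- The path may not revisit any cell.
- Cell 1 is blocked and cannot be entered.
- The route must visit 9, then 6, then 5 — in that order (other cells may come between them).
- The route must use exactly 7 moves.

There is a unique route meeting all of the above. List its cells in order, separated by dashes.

The waypoints must appear in the order 9, 6, 5, with no cell reused.
Route from 8: right 1 to 9, up 2 to 3, left 1 to 2, down 1 to 5, left 1 to 4, down 1 to 7 — 7 moves in all.
Check: order respected (9 at step 1, 6 at step 2, 5 at step 5); 7 moves as required.

8 - 9 - 6 - 3 - 2 - 5 - 4 - 7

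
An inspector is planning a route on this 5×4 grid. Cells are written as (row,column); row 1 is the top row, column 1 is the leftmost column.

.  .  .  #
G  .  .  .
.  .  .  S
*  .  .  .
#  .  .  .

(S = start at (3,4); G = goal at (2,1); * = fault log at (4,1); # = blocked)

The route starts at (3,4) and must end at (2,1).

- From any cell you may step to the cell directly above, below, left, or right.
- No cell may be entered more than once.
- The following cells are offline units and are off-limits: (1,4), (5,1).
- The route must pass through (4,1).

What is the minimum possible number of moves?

Any route passes through (4,1) somewhere between (3,4) and (2,1). Summing Manhattan distances along the two legs ((3,4) → (4,1) → (2,1)) gives a lower bound of 4 + 2 = 6 moves.
A route of 6 moves achieves this: (3,4) → (4,4) → (4,3) → (4,2) → (4,1) → (3,1) → (2,1).
Since 6 matches the lower bound, it is optimal.

6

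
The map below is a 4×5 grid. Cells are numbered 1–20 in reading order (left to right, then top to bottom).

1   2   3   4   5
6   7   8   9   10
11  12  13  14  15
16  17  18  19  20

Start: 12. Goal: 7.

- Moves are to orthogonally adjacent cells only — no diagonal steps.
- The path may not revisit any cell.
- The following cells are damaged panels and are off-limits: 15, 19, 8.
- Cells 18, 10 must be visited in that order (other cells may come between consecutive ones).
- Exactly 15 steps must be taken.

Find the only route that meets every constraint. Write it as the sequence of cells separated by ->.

The waypoints must appear in the order 18, 10, with no cell reused.
Route from 12: left to 11, down to 16, 2× right (reaching 18), up to 13, right to 14, up to 9, right to 10, up to 5, 4× left (reaching 1), down to 6, right to 7 — 15 moves in all.
Check: order respected (18 at step 4, 10 at step 8); 15 moves as required.

12 -> 11 -> 16 -> 17 -> 18 -> 13 -> 14 -> 9 -> 10 -> 5 -> 4 -> 3 -> 2 -> 1 -> 6 -> 7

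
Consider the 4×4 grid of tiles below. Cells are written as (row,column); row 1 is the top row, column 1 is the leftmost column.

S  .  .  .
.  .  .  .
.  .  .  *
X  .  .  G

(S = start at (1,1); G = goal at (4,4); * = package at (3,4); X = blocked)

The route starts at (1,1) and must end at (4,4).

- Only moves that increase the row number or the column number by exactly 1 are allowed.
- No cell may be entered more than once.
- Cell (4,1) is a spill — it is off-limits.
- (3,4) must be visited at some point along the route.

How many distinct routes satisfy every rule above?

A right/down-only route from (1,1) to (4,4) makes exactly 3 down-moves and 3 right-moves in some order.
With no other constraints that would be C(6,3) = 20 routes.
Split at (3,4) and multiply the segment counts (each segment already excludes blocked cells): (1,1)→(3,4): 10; (3,4)→(4,4): 1; product = 10.
That gives 10 routes.

10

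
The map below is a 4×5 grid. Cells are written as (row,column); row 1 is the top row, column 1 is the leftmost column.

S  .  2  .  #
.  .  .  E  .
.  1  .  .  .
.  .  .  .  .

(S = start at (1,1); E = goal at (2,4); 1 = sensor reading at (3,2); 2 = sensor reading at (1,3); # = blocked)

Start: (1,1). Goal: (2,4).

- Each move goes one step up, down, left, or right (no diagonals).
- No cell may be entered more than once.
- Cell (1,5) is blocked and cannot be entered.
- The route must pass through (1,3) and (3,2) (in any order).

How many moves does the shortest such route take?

Any route passes through (1,3) and (3,2) in some order between (1,1) and (2,4). Summing Manhattan distances along each leg and taking the cheapest ordering ((1,1) → (3,2) → (1,3) → (2,4)) gives a lower bound of 3 + 3 + 2 = 8 moves.
A route of 8 moves achieves this: (1,1) → (2,1) → (3,1) → (3,2) → (2,2) → (1,2) → (1,3) → (2,3) → (2,4).
Since 8 matches the lower bound, it is optimal.

8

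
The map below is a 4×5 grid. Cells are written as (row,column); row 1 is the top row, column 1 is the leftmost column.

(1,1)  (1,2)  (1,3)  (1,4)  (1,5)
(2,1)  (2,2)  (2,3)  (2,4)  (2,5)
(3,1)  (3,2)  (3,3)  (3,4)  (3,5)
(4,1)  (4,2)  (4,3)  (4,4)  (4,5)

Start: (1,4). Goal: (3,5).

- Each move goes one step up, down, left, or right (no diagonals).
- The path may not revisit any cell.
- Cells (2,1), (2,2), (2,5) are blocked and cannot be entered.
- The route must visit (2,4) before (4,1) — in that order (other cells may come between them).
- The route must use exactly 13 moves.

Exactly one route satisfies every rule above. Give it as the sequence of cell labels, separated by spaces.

(1,4) (1,3) (2,3) (2,4) (3,4) (3,3) (3,2) (3,1) (4,1) (4,2) (4,3) (4,4) (4,5) (3,5)

The waypoints must appear in the order (2,4), (4,1), with no cell reused.
Route from (1,4): left 1 to (1,3), down 1 to (2,3), right 1 to (2,4), down 1 to (3,4), left 3 to (3,1), down 1 to (4,1), right 4 to (4,5), up 1 to (3,5) — 13 moves in all.
Check: order respected ((2,4) at step 3, (4,1) at step 8); 13 moves as required.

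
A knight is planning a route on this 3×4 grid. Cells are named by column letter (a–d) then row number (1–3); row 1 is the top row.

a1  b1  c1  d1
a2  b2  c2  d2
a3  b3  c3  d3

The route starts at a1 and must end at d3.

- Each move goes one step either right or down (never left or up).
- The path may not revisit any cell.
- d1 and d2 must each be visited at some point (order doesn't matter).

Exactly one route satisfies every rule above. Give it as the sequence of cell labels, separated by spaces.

Moves only go right or down, so the column and row indices never decrease.
Route from a1: 3× right (reaching d1), 2× down (reaching d3) — 5 moves in all.
Check: all required cells visited.

a1 b1 c1 d1 d2 d3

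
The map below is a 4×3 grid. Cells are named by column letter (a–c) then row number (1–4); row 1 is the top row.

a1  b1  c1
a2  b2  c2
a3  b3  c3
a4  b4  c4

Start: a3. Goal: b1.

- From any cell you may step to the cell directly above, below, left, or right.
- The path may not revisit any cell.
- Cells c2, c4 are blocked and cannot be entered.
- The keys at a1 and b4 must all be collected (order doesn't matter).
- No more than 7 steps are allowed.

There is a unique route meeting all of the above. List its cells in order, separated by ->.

a3 -> a4 -> b4 -> b3 -> b2 -> a2 -> a1 -> b1

Any route must reach a1 and b4 and still end at b1 within 7 moves, so the order of the required stops is forced.
Route from a3: down 1 to a4, right 1 to b4, up 2 to b2, left 1 to a2, up 1 to a1, right 1 to b1 — 7 moves in all.
Check: all required cells visited; 7 ≤ 7 moves.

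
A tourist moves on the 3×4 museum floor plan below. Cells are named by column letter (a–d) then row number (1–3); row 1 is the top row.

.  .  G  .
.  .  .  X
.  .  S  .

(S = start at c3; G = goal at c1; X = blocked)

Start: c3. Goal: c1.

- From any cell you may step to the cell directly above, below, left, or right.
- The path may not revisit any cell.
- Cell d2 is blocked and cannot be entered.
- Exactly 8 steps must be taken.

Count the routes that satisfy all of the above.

2

Need simple routes of exactly 8 moves from c3 to c1 (Manhattan distance 2, so 3 moves are spent on a detour and 3 undoing it).
Enumerating: c3 c2 b2 b3 a3 a2 a1 b1 c1 | c3 b3 a3 a2 a1 b1 b2 c2 c1.
That gives 2 routes.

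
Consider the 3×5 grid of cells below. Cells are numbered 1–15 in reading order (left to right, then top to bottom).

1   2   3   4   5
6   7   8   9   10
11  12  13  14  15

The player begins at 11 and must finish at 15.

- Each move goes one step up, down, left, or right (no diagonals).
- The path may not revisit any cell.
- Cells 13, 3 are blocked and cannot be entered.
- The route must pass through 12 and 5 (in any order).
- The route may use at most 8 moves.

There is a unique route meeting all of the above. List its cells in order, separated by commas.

The 8-move cap with required stops at 12, 5 leaves no slack for detours.
Route from 11: right to 12, up to 7, 2× right (reaching 9), up to 4, right to 5, 2× down (reaching 15) — 8 moves in all.
Check: all required cells visited; 8 ≤ 8 moves.

11, 12, 7, 8, 9, 4, 5, 10, 15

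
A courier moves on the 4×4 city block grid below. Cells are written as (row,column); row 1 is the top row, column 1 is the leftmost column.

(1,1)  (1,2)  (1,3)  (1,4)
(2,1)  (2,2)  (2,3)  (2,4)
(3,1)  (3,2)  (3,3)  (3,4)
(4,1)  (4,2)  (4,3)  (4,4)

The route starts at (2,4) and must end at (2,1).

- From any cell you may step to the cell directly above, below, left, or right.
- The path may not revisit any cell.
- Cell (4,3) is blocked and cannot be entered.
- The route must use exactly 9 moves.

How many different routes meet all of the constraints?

Need simple routes of exactly 9 moves from (2,4) to (2,1) (Manhattan distance 3, so 3 moves are spent on a detour and 3 undoing it).
Branch systematically from the start, pruning whenever the remaining move budget drops below the Manhattan distance to (2,1) or differs from it in parity. Grouping the completions by first move — via (1,4): 5; via (3,4): 3; via (2,3): 1 — and summing: 5 + 3 + 1 = 9.
That gives 9 routes.

9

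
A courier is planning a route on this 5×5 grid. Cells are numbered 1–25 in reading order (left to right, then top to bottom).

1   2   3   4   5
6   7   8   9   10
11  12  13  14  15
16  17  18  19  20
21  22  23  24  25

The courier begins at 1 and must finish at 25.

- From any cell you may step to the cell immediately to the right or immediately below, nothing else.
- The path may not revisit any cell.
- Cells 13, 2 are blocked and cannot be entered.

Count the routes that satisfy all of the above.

17

A right/down-only route from 1 to 25 makes exactly 4 down-moves and 4 right-moves in some order.
With no other constraints that would be C(8,4) = 70 routes.
Subtract routes through each blocked cell (inclusion–exclusion for overlaps): − through 2: 35 − through 13: 36 + through 2&13: 18 → 17.
That gives 17 routes.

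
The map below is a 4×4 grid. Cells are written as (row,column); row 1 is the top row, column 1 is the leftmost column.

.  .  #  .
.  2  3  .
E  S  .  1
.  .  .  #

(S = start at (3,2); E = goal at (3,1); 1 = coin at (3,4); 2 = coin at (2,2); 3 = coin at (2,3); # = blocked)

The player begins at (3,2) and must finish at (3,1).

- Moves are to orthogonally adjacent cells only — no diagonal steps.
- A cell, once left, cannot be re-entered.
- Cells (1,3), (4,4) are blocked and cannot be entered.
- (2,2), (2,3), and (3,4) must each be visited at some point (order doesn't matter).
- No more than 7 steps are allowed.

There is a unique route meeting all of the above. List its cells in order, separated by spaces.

(3,2) (3,3) (3,4) (2,4) (2,3) (2,2) (2,1) (3,1)

Any route must reach (2,2), (2,3), and (3,4) and still end at (3,1) within 7 moves, so the order of the required stops is forced.
Route from (3,2): 2× right (reaching (3,4)), up to (2,4), 3× left (reaching (2,1)), down to (3,1) — 7 moves in all.
Check: all required cells visited; 7 ≤ 7 moves.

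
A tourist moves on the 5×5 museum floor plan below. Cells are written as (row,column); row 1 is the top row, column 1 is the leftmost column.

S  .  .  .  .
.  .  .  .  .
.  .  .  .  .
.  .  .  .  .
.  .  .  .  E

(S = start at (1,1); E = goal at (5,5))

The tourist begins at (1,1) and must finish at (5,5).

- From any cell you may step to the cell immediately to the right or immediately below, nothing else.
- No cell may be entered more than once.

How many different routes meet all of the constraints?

A right/down-only route from (1,1) to (5,5) makes exactly 4 down-moves and 4 right-moves in some order.
With no other constraints that would be C(8,4) = 70 routes.
That gives 70 routes.

70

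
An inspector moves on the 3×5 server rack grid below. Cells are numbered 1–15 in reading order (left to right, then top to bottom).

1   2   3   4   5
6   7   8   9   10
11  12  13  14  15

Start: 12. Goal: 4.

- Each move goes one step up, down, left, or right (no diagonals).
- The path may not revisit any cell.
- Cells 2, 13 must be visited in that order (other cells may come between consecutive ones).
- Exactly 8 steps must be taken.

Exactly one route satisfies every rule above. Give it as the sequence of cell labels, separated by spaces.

12 7 2 3 8 13 14 9 4

The waypoints must appear in the order 2, 13, with no cell reused.
Route from 12: 2× up (reaching 2), right to 3, 2× down (reaching 13), right to 14, 2× up (reaching 4) — 8 moves in all.
Check: order respected (2 at step 2, 13 at step 5); 8 moves as required.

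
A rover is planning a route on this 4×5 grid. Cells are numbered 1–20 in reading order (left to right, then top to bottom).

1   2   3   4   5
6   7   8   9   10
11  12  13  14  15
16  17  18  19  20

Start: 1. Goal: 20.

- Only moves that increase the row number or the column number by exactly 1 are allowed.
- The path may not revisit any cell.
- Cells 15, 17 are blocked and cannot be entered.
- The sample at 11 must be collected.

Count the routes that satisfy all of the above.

2

A right/down-only route from 1 to 20 makes exactly 3 down-moves and 4 right-moves in some order.
With no other constraints that would be C(7,3) = 35 routes.
Split at 11 and multiply the segment counts (each segment already excludes blocked cells): 1→11: 1; 11→20: 2; product = 2.
That gives 2 routes.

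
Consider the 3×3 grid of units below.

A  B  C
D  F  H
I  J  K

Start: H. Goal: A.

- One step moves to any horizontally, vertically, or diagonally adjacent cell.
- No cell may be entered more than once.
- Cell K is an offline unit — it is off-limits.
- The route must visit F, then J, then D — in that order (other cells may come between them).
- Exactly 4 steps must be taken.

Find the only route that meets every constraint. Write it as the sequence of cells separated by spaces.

H F J D A

The waypoints must appear in the order F, J, D, with no cell reused.
Route from H: left to F, down to J, up-left to D, up to A — 4 moves in all.
Check: order respected (F at step 1, J at step 2, D at step 3); 4 moves as required.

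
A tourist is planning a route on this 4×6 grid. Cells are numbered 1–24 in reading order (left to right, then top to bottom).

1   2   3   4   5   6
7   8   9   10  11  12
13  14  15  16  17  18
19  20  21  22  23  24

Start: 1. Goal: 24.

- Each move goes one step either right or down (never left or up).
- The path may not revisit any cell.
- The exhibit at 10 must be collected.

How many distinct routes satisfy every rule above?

24

A right/down-only route from 1 to 24 makes exactly 3 down-moves and 5 right-moves in some order.
With no other constraints that would be C(8,3) = 56 routes.
Split at 10 and multiply the segment counts: 1→10: 4; 10→24: 6; product = 24.
That gives 24 routes.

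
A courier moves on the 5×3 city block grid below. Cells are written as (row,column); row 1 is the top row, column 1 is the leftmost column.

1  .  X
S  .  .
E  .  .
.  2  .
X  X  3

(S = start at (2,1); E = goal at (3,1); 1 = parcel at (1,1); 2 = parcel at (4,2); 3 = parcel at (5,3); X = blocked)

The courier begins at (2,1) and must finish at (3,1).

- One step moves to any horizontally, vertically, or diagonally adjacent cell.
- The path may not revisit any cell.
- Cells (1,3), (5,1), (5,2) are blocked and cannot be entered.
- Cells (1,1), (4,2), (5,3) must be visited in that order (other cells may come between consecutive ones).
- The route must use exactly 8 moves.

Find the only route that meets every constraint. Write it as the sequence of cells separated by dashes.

The waypoints must appear in the order (1,1), (4,2), (5,3), with no cell reused.
Route from (2,1): up 1 to (1,1), down-right 2 to (3,3), down-left 1 to (4,2), down-right 1 to (5,3), up 1 to (4,3), up-left 1 to (3,2), left 1 to (3,1) — 8 moves in all.
Check: order respected (1 at step 1, 2 at step 4, 3 at step 5); 8 moves as required.

(2,1) - (1,1) - (2,2) - (3,3) - (4,2) - (5,3) - (4,3) - (3,2) - (3,1)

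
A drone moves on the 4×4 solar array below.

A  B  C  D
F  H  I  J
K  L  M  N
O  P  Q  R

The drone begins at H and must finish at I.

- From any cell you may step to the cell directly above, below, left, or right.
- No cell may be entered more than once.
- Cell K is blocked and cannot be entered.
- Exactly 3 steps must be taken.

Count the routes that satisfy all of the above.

Need simple routes of exactly 3 moves from H to I (Manhattan distance 1, so 1 moves are spent on a detour and 1 undoing it).
Enumerating: H B C I | H L M I.
That gives 2 routes.

2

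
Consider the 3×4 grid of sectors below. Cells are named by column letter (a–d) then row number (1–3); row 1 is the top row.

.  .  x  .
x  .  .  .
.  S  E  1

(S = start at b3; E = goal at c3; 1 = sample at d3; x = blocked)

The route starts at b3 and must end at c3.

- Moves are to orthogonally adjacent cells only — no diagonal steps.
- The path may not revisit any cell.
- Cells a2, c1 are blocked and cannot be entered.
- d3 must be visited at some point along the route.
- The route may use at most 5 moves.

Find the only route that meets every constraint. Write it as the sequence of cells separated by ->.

b3 -> b2 -> c2 -> d2 -> d3 -> c3

The 5-move cap with required stops at d3 leaves no slack for detours.
Route from b3: up to b2, 2× right (reaching d2), down to d3, left to c3 — 5 moves in all.
Check: all required cells visited; 5 ≤ 5 moves.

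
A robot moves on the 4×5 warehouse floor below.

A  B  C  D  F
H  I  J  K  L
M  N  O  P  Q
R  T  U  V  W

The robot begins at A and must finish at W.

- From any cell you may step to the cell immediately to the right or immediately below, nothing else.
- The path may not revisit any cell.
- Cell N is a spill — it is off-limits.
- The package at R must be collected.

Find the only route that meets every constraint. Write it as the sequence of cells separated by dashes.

Moves only go right or down, so the column and row indices never decrease.
Route from A: down 3 to R, right 4 to W — 7 moves in all.
Check: all required cells visited.

A - H - M - R - T - U - V - W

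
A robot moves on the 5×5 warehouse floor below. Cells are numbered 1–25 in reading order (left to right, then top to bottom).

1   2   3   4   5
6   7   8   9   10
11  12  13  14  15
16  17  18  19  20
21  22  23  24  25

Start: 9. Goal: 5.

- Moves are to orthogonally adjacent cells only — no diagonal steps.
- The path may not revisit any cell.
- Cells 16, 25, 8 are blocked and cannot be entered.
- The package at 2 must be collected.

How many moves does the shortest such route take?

8

Any route passes through 2 somewhere between 9 and 5. Summing Manhattan distances along the two legs (9 → 2 → 5) gives a lower bound of 3 + 3 = 6 moves.
The shortest route satisfying every rule uses 8 moves: 9 → 14 → 13 → 12 → 7 → 2 → 3 → 4 → 5.
The no-revisit rule (legs can't share cells) pushes the minimum above the 6-move bound; an exhaustive check rules out every length from 6 to 7, leaving 8 as the minimum.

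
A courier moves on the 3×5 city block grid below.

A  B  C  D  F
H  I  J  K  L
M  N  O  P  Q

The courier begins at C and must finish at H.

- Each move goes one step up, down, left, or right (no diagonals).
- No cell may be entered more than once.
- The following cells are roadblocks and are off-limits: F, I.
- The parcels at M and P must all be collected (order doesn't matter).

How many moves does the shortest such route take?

7

Any route passes through M and P in some order between C and H. Summing Manhattan distances along each leg and taking the cheapest ordering (C → P → M → H) gives a lower bound of 3 + 3 + 1 = 7 moves.
A route of 7 moves achieves this: C → J → K → P → O → N → M → H.
Since 7 matches the lower bound, it is optimal.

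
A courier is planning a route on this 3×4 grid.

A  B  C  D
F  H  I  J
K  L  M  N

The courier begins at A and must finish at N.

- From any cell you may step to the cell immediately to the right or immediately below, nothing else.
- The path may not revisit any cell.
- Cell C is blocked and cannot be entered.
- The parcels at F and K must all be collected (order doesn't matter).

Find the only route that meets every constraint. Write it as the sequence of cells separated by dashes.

A - F - K - L - M - N

Moves only go right or down, so the column and row indices never decrease.
Route from A: 2× down (reaching K), 3× right (reaching N) — 5 moves in all.
Check: all required cells visited.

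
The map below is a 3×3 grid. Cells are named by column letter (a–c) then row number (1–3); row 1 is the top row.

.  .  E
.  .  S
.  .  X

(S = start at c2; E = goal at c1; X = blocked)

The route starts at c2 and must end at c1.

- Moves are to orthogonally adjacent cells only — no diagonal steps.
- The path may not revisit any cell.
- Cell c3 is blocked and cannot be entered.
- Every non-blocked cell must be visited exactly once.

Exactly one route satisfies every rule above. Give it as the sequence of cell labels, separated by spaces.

c2 b2 b3 a3 a2 a1 b1 c1

Need to visit all 8 open cells exactly once, starting at c2 and ending at c1.
Route from c2: left 1 to b2, down 1 to b3, left 1 to a3, up 2 to a1, right 2 to c1 — 7 moves in all.
Check: all 8 open cells covered.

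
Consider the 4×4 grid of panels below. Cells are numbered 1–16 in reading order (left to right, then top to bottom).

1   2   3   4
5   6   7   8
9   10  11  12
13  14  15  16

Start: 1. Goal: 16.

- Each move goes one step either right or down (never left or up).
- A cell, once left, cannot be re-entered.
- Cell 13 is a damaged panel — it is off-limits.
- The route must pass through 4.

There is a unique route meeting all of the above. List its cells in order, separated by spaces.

Moves only go right or down, so the column and row indices never decrease.
Route from 1: 3× right (reaching 4), 3× down (reaching 16) — 6 moves in all.
Check: all required cells visited.

1 2 3 4 8 12 16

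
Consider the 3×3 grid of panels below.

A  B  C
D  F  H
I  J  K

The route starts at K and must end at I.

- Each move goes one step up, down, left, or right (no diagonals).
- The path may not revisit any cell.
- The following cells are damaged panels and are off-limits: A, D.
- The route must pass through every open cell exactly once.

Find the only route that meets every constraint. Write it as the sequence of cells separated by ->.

K -> H -> C -> B -> F -> J -> I

Need to visit all 7 open cells exactly once, starting at K and ending at I.
Cell C has only two open neighbours (H and B), so the path must pass straight through it: one of those is the cell it's entered from and the other is where it exits.
Route from K: up 2 to C, left 1 to B, down 2 to J, left 1 to I — 6 moves in all.
Check: all 7 open cells covered.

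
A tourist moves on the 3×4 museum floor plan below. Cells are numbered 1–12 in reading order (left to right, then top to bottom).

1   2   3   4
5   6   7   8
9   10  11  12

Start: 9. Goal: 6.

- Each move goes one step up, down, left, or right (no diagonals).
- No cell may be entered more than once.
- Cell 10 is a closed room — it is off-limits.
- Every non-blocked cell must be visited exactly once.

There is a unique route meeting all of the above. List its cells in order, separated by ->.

Need to visit all 11 open cells exactly once, starting at 9 and ending at 6.
Route from 9: 2× up (reaching 1), 3× right (reaching 4), 2× down (reaching 12), left to 11, up to 7, left to 6 — 10 moves in all.
Check: all 11 open cells covered.

9 -> 5 -> 1 -> 2 -> 3 -> 4 -> 8 -> 12 -> 11 -> 7 -> 6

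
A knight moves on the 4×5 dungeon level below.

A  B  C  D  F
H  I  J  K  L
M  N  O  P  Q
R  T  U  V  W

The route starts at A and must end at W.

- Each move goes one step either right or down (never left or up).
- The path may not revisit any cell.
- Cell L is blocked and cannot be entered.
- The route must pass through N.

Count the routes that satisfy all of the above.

12

A right/down-only route from A to W makes exactly 3 down-moves and 4 right-moves in some order.
With no other constraints that would be C(7,3) = 35 routes.
Split at N and multiply the segment counts (each segment already excludes blocked cells): A→N: 3; N→W: 4; product = 12.
That gives 12 routes.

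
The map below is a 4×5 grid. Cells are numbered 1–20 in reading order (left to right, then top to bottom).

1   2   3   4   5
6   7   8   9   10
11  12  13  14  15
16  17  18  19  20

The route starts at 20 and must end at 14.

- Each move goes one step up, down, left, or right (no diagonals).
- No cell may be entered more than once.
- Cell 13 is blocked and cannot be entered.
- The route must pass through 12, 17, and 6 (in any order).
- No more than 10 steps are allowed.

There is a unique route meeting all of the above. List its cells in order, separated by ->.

Any route must reach 12, 17, and 6 and still end at 14 within 10 moves, so the order of the required stops is forced.
Route from 20: 3× left (reaching 17), up to 12, left to 11, up to 6, 3× right (reaching 9), down to 14 — 10 moves in all.
Check: all required cells visited; 10 ≤ 10 moves.

20 -> 19 -> 18 -> 17 -> 12 -> 11 -> 6 -> 7 -> 8 -> 9 -> 14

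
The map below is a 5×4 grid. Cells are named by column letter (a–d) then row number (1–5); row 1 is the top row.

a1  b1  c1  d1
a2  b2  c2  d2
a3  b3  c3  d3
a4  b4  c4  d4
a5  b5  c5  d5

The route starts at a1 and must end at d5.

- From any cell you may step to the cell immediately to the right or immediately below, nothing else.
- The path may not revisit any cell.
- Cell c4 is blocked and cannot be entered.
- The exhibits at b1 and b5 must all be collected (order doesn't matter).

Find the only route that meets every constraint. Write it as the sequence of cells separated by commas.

a1, b1, b2, b3, b4, b5, c5, d5

Moves only go right or down, so the column and row indices never decrease.
Route from a1: right 1 to b1, down 4 to b5, right 2 to d5 — 7 moves in all.
Check: all required cells visited.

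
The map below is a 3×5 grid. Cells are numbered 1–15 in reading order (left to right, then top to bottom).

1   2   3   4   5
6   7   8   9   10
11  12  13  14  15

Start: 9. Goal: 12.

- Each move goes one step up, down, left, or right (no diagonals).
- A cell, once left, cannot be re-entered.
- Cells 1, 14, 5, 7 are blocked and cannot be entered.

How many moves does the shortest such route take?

3

The Manhattan distance from 9 to 12 is |2−3| + |4−2| = 3, so at least 3 moves are needed.
A route of 3 moves achieves this: 9 → 8 → 13 → 12.
Since 3 matches the lower bound, it is optimal.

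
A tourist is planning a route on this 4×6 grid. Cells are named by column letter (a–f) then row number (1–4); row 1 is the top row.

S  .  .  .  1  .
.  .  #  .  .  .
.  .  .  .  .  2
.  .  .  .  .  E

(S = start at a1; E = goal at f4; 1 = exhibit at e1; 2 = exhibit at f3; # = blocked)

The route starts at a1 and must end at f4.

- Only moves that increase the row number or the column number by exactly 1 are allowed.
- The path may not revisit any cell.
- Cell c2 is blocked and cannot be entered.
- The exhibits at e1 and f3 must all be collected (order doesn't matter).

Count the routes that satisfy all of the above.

A right/down-only route from a1 to f4 makes exactly 3 down-moves and 5 right-moves in some order.
With no other constraints that would be C(8,3) = 56 routes.
A monotone route can only reach the required cells in the order e1, f3, so split there and multiply the segment counts (each segment already excludes blocked cells): a1→e1: 1; e1→f3: 3; f3→f4: 1; product = 3.
That gives 3 routes.

3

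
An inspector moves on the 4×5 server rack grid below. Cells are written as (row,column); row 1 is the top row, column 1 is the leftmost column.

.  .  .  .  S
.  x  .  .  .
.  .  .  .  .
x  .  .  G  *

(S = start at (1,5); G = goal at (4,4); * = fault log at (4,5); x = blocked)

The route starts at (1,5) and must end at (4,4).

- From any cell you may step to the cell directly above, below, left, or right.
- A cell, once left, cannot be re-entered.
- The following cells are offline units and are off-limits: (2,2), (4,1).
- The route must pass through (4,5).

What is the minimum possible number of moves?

Any route passes through (4,5) somewhere between (1,5) and (4,4). Summing Manhattan distances along the two legs ((1,5) → (4,5) → (4,4)) gives a lower bound of 3 + 1 = 4 moves.
A route of 4 moves achieves this: (1,5) → (2,5) → (3,5) → (4,5) → (4,4).
Since 4 matches the lower bound, it is optimal.

4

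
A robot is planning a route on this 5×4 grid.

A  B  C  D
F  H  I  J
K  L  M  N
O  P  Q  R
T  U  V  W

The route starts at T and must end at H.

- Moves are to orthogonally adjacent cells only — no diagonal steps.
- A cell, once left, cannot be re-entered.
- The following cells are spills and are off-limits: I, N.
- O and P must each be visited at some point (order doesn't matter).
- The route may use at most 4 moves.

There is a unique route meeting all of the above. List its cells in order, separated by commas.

T, O, P, L, H

Any route must reach O and P and still end at H within 4 moves, so the order of the required stops is forced.
Route from T: up 1 to O, right 1 to P, up 2 to H — 4 moves in all.
Check: all required cells visited; 4 ≤ 4 moves.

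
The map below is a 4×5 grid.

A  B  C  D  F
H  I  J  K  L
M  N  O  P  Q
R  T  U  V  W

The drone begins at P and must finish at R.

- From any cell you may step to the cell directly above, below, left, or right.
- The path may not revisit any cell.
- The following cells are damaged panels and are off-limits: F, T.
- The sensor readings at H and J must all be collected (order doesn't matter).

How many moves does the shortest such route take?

Any route passes through H and J in some order between P and R. Summing Manhattan distances along each leg and taking the cheapest ordering (P → J → H → R) gives a lower bound of 2 + 2 + 2 = 6 moves.
A route of 6 moves achieves this: P → K → J → I → H → M → R.
Since 6 matches the lower bound, it is optimal.

6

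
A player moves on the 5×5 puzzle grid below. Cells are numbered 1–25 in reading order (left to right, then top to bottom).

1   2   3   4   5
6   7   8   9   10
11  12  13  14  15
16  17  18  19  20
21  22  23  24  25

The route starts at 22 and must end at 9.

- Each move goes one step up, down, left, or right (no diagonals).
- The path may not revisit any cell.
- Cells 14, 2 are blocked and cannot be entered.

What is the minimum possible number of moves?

5

The Manhattan distance from 22 to 9 is |5−2| + |2−4| = 5, so at least 5 moves are needed.
A route of 5 moves achieves this: 22 → 17 → 12 → 7 → 8 → 9.
Since 5 matches the lower bound, it is optimal.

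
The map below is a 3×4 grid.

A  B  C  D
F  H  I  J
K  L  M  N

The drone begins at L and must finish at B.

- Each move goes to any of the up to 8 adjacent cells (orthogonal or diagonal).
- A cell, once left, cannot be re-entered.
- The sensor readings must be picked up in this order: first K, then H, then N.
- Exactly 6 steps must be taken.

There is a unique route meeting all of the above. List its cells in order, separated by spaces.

The waypoints must appear in the order K, H, N, with no cell reused.
Route from L: left 1 to K, up-right 1 to H, down-right 1 to M, right 1 to N, up-left 2 to B — 6 moves in all.
Check: order respected (K at step 1, H at step 2, N at step 4); 6 moves as required.

L K H M N I B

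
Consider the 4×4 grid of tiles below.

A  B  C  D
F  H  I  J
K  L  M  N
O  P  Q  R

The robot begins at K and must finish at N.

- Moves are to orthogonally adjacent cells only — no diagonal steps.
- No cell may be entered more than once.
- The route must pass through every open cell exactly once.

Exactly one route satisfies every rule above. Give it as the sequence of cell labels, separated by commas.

K, O, P, L, H, F, A, B, C, D, J, I, M, Q, R, N

Need to visit all 16 open cells exactly once, starting at K and ending at N.
Cell D has only two open neighbours (J and C), so the path must pass straight through it: one of those is the cell it's entered from and the other is where it exits.
Route from K: down to O, right to P, 2× up (reaching H), left to F, up to A, 3× right (reaching D), down to J, left to I, 2× down (reaching Q), right to R, up to N — 15 moves in all.
Check: all 16 open cells covered.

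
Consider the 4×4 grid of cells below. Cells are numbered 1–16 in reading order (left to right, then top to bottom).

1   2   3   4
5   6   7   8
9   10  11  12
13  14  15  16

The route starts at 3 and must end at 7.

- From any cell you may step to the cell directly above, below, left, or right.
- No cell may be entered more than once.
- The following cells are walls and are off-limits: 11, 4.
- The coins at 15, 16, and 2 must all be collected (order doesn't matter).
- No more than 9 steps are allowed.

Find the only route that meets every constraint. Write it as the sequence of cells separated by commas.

3, 2, 6, 10, 14, 15, 16, 12, 8, 7

Any route must reach 15, 16, and 2 and still end at 7 within 9 moves, so the order of the required stops is forced.
Route from 3: left to 2, 3× down (reaching 14), 2× right (reaching 16), 2× up (reaching 8), left to 7 — 9 moves in all.
Check: all required cells visited; 9 ≤ 9 moves.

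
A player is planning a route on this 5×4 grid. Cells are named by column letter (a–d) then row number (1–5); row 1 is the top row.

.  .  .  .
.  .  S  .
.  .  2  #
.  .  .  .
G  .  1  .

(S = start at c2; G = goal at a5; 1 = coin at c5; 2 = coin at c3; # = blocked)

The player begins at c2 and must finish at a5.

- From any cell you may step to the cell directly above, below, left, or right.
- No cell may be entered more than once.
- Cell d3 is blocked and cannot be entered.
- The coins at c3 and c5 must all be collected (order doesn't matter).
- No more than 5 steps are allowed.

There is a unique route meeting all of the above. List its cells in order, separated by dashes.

c2 - c3 - c4 - c5 - b5 - a5

Any route must reach c3 and c5 and still end at a5 within 5 moves, so the order of the required stops is forced.
Route from c2: down 3 to c5, left 2 to a5 — 5 moves in all.
Check: all required cells visited; 5 ≤ 5 moves.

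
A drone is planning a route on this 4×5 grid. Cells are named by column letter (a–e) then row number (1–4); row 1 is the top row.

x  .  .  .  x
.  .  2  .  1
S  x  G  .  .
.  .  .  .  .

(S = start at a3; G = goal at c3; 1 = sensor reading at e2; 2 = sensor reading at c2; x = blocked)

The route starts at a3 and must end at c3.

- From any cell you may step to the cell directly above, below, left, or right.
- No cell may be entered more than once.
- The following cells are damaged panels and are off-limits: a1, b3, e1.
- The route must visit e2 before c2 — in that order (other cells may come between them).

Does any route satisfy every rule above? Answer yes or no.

One route that works: a3 → a4 → b4 → c4 → d4 → d3 → e3 → e2 → d2 → c2 → c3.

yes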